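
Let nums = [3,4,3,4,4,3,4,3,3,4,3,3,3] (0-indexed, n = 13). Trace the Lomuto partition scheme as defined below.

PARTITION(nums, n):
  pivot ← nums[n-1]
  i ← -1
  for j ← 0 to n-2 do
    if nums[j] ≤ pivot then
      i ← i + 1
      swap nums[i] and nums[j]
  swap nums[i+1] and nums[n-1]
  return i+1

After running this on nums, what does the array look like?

pivot = nums[12] = 3; i = -1
j=0: nums[0]=3 ≤ 3 → i=0, swap nums[0],nums[0] (no change) → [3,4,3,4,4,3,4,3,3,4,3,3,3]
j=1: nums[1]=4 > 3 → no swap
j=2: nums[2]=3 ≤ 3 → i=1, swap nums[1],nums[2] → [3,3,4,4,4,3,4,3,3,4,3,3,3]
j=3: nums[3]=4 > 3 → no swap
j=4: nums[4]=4 > 3 → no swap
j=5: nums[5]=3 ≤ 3 → i=2, swap nums[2],nums[5] → [3,3,3,4,4,4,4,3,3,4,3,3,3]
j=6: nums[6]=4 > 3 → no swap
j=7: nums[7]=3 ≤ 3 → i=3, swap nums[3],nums[7] → [3,3,3,3,4,4,4,4,3,4,3,3,3]
j=8: nums[8]=3 ≤ 3 → i=4, swap nums[4],nums[8] → [3,3,3,3,3,4,4,4,4,4,3,3,3]
j=9: nums[9]=4 > 3 → no swap
j=10: nums[10]=3 ≤ 3 → i=5, swap nums[5],nums[10] → [3,3,3,3,3,3,4,4,4,4,4,3,3]
j=11: nums[11]=3 ≤ 3 → i=6, swap nums[6],nums[11] → [3,3,3,3,3,3,3,4,4,4,4,4,3]
final swap nums[7],nums[12] → [3,3,3,3,3,3,3,3,4,4,4,4,4]; return 7

[3,3,3,3,3,3,3,3,4,4,4,4,4]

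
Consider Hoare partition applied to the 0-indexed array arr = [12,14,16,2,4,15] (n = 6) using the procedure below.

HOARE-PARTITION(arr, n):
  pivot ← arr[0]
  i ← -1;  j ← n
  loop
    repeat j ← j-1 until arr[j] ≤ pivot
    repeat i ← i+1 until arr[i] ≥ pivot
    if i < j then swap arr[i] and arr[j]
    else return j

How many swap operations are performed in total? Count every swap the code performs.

pivot=12
j stops at 4 (4), i stops at 0 (12); swap ⇒ [4,14,16,2,12,15]
j stops at 3 (2), i stops at 1 (14); swap ⇒ [4,2,16,14,12,15]
j stops at 1, i stops at 2; i≥j ⇒ return 1. arr=[4,2,16,14,12,15]

2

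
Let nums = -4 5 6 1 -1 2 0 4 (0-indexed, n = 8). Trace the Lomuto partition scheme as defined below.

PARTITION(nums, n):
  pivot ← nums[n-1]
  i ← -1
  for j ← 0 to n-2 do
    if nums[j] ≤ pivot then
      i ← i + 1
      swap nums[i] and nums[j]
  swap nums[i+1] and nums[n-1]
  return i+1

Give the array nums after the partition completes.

-4 1 -1 2 0 4 6 5

pivot=4, i=-1
j=0: -4≤4, i=0, swap(0,0) ⇒ -4 5 6 1 -1 2 0 4
j=1: 5>4, skip
j=2: 6>4, skip
j=3: 1≤4, i=1, swap(1,3) ⇒ -4 1 6 5 -1 2 0 4
j=4: -1≤4, i=2, swap(2,4) ⇒ -4 1 -1 5 6 2 0 4
j=5: 2≤4, i=3, swap(3,5) ⇒ -4 1 -1 2 6 5 0 4
j=6: 0≤4, i=4, swap(4,6) ⇒ -4 1 -1 2 0 5 6 4
swap(5,7) ⇒ -4 1 -1 2 0 4 6 5; return 5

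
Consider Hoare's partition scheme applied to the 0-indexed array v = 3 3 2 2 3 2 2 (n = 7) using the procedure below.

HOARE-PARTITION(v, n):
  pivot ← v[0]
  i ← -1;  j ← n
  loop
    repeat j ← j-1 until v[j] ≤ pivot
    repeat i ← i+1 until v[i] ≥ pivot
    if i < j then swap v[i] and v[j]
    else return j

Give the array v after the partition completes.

2 2 2 2 3 3 3

pivot = v[0] = 3; i = -1, j = 7
j→6 (v[6]=2≤3), i→0 (v[0]=3≥3); i<j, swap → 2 3 2 2 3 2 3
j→5 (v[5]=2≤3), i→1 (v[1]=3≥3); i<j, swap → 2 2 2 2 3 3 3
j→4, i→4; i≥j, return j=4. v = 2 2 2 2 3 3 3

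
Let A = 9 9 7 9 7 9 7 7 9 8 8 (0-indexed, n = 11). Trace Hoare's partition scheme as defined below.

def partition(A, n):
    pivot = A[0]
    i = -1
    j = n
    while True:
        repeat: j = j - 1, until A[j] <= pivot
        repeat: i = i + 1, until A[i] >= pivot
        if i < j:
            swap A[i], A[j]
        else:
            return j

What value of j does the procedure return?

6

pivot=9
j stops at 10 (8), i stops at 0 (9); swap ⇒ 8 9 7 9 7 9 7 7 9 8 9
j stops at 9 (8), i stops at 1 (9); swap ⇒ 8 8 7 9 7 9 7 7 9 9 9
j stops at 8 (9), i stops at 3 (9); swap ⇒ 8 8 7 9 7 9 7 7 9 9 9
j stops at 7 (7), i stops at 5 (9); swap ⇒ 8 8 7 9 7 7 7 9 9 9 9
j stops at 6, i stops at 7; i≥j ⇒ return 6. A=8 8 7 9 7 7 7 9 9 9 9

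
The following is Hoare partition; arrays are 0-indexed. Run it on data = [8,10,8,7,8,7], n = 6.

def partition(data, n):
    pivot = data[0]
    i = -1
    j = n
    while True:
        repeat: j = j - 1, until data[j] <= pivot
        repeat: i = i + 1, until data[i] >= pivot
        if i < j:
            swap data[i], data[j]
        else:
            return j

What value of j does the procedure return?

pivot = data[0] = 8; i = -1, j = 6
j→5 (data[5]=7≤8), i→0 (data[0]=8≥8); i<j, swap → [7,10,8,7,8,8]
j→4 (data[4]=8≤8), i→1 (data[1]=10≥8); i<j, swap → [7,8,8,7,10,8]
j→3 (data[3]=7≤8), i→2 (data[2]=8≥8); i<j, swap → [7,8,7,8,10,8]
j→2, i→3; i≥j, return j=2. data = [7,8,7,8,10,8]

2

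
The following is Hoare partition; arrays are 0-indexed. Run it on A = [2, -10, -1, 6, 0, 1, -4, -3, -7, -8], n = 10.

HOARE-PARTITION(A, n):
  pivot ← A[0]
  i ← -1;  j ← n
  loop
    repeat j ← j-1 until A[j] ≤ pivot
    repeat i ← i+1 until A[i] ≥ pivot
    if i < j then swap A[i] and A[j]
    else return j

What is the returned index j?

7

pivot=2
j stops at 9 (-8), i stops at 0 (2); swap ⇒ [-8, -10, -1, 6, 0, 1, -4, -3, -7, 2]
j stops at 8 (-7), i stops at 3 (6); swap ⇒ [-8, -10, -1, -7, 0, 1, -4, -3, 6, 2]
j stops at 7, i stops at 8; i≥j ⇒ return 7. A=[-8, -10, -1, -7, 0, 1, -4, -3, 6, 2]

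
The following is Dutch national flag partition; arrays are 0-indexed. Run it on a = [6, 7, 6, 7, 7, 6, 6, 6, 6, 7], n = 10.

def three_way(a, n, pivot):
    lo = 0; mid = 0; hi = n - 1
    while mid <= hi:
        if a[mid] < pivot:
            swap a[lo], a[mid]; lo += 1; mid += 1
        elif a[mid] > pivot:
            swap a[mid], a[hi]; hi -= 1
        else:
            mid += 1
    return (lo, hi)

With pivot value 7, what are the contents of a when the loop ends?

pivot = 7; lo=0, mid=0, hi=9
a[mid]=6<7: swap a[0],a[0]; lo=1,mid=1 → [6, 7, 6, 7, 7, 6, 6, 6, 6, 7]
a[mid]=7=7: mid=2
a[mid]=6<7: swap a[1],a[2]; lo=2,mid=3 → [6, 6, 7, 7, 7, 6, 6, 6, 6, 7]
a[mid]=7=7: mid=4
a[mid]=7=7: mid=5
a[mid]=6<7: swap a[2],a[5]; lo=3,mid=6 → [6, 6, 6, 7, 7, 7, 6, 6, 6, 7]
a[mid]=6<7: swap a[3],a[6]; lo=4,mid=7 → [6, 6, 6, 6, 7, 7, 7, 6, 6, 7]
a[mid]=6<7: swap a[4],a[7]; lo=5,mid=8 → [6, 6, 6, 6, 6, 7, 7, 7, 6, 7]
a[mid]=6<7: swap a[5],a[8]; lo=6,mid=9 → [6, 6, 6, 6, 6, 6, 7, 7, 7, 7]
a[mid]=7=7: mid=10
end: lo=6, hi=9; a = [6, 6, 6, 6, 6, 6, 7, 7, 7, 7]

[6, 6, 6, 6, 6, 6, 7, 7, 7, 7]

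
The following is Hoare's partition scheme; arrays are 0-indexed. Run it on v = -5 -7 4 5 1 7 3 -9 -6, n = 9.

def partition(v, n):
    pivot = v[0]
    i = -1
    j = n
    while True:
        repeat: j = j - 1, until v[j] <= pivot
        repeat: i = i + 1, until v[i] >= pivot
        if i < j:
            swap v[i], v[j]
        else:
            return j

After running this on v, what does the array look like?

pivot=-5
j stops at 8 (-6), i stops at 0 (-5); swap ⇒ -6 -7 4 5 1 7 3 -9 -5
j stops at 7 (-9), i stops at 2 (4); swap ⇒ -6 -7 -9 5 1 7 3 4 -5
j stops at 2, i stops at 3; i≥j ⇒ return 2. v=-6 -7 -9 5 1 7 3 4 -5

-6 -7 -9 5 1 7 3 4 -5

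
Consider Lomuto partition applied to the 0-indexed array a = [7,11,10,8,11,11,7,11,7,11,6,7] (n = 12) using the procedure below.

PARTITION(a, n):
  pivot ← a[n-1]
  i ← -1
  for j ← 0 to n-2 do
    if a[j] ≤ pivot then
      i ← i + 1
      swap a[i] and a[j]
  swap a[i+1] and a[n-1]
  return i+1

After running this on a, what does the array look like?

[7,7,7,6,7,11,11,11,10,11,8,11]

pivot = a[11] = 7; i = -1
j=0: a[0]=7 ≤ 7 → i=0, swap a[0],a[0] (no change) → [7,11,10,8,11,11,7,11,7,11,6,7]
j=1: a[1]=11 > 7 → no swap
j=2: a[2]=10 > 7 → no swap
j=3: a[3]=8 > 7 → no swap
j=4: a[4]=11 > 7 → no swap
j=5: a[5]=11 > 7 → no swap
j=6: a[6]=7 ≤ 7 → i=1, swap a[1],a[6] → [7,7,10,8,11,11,11,11,7,11,6,7]
j=7: a[7]=11 > 7 → no swap
j=8: a[8]=7 ≤ 7 → i=2, swap a[2],a[8] → [7,7,7,8,11,11,11,11,10,11,6,7]
j=9: a[9]=11 > 7 → no swap
j=10: a[10]=6 ≤ 7 → i=3, swap a[3],a[10] → [7,7,7,6,11,11,11,11,10,11,8,7]
final swap a[4],a[11] → [7,7,7,6,7,11,11,11,10,11,8,11]; return 4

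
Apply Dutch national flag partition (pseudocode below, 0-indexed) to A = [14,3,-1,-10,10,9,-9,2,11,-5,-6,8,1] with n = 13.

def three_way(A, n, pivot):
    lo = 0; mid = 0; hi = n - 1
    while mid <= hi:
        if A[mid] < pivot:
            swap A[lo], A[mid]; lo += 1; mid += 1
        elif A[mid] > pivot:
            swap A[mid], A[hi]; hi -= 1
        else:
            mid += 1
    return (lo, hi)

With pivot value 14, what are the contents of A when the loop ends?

lo=0 mid=0 hi=12
14=14: mid=1
3<14: swap(0,1), lo=1 mid=2 ⇒ [3,14,-1,-10,10,9,-9,2,11,-5,-6,8,1]
-1<14: swap(1,2), lo=2 mid=3 ⇒ [3,-1,14,-10,10,9,-9,2,11,-5,-6,8,1]
-10<14: swap(2,3), lo=3 mid=4 ⇒ [3,-1,-10,14,10,9,-9,2,11,-5,-6,8,1]
10<14: swap(3,4), lo=4 mid=5 ⇒ [3,-1,-10,10,14,9,-9,2,11,-5,-6,8,1]
9<14: swap(4,5), lo=5 mid=6 ⇒ [3,-1,-10,10,9,14,-9,2,11,-5,-6,8,1]
-9<14: swap(5,6), lo=6 mid=7 ⇒ [3,-1,-10,10,9,-9,14,2,11,-5,-6,8,1]
2<14: swap(6,7), lo=7 mid=8 ⇒ [3,-1,-10,10,9,-9,2,14,11,-5,-6,8,1]
11<14: swap(7,8), lo=8 mid=9 ⇒ [3,-1,-10,10,9,-9,2,11,14,-5,-6,8,1]
-5<14: swap(8,9), lo=9 mid=10 ⇒ [3,-1,-10,10,9,-9,2,11,-5,14,-6,8,1]
-6<14: swap(9,10), lo=10 mid=11 ⇒ [3,-1,-10,10,9,-9,2,11,-5,-6,14,8,1]
8<14: swap(10,11), lo=11 mid=12 ⇒ [3,-1,-10,10,9,-9,2,11,-5,-6,8,14,1]
1<14: swap(11,12), lo=12 mid=13 ⇒ [3,-1,-10,10,9,-9,2,11,-5,-6,8,1,14]
done. lo=12 hi=12; A=[3,-1,-10,10,9,-9,2,11,-5,-6,8,1,14]

[3,-1,-10,10,9,-9,2,11,-5,-6,8,1,14]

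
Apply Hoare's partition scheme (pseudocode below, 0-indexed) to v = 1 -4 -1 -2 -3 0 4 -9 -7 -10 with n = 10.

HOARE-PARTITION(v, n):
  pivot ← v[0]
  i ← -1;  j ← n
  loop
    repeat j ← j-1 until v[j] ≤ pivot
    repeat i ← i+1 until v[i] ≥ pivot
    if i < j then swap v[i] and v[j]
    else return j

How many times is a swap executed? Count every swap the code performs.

2

pivot=1
j stops at 9 (-10), i stops at 0 (1); swap ⇒ -10 -4 -1 -2 -3 0 4 -9 -7 1
j stops at 8 (-7), i stops at 6 (4); swap ⇒ -10 -4 -1 -2 -3 0 -7 -9 4 1
j stops at 7, i stops at 8; i≥j ⇒ return 7. v=-10 -4 -1 -2 -3 0 -7 -9 4 1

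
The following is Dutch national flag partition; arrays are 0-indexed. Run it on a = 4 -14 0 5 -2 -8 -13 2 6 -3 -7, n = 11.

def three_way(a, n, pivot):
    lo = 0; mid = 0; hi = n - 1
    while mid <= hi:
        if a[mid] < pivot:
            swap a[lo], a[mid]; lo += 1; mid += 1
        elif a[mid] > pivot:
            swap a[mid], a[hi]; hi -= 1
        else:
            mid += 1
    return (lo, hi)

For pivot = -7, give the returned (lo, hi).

lo=0 mid=0 hi=10
4>-7: swap(0,10), hi=9 ⇒ -7 -14 0 5 -2 -8 -13 2 6 -3 4
-7=-7: mid=1
-14<-7: swap(0,1), lo=1 mid=2 ⇒ -14 -7 0 5 -2 -8 -13 2 6 -3 4
0>-7: swap(2,9), hi=8 ⇒ -14 -7 -3 5 -2 -8 -13 2 6 0 4
-3>-7: swap(2,8), hi=7 ⇒ -14 -7 6 5 -2 -8 -13 2 -3 0 4
6>-7: swap(2,7), hi=6 ⇒ -14 -7 2 5 -2 -8 -13 6 -3 0 4
2>-7: swap(2,6), hi=5 ⇒ -14 -7 -13 5 -2 -8 2 6 -3 0 4
-13<-7: swap(1,2), lo=2 mid=3 ⇒ -14 -13 -7 5 -2 -8 2 6 -3 0 4
5>-7: swap(3,5), hi=4 ⇒ -14 -13 -7 -8 -2 5 2 6 -3 0 4
-8<-7: swap(2,3), lo=3 mid=4 ⇒ -14 -13 -8 -7 -2 5 2 6 -3 0 4
-2>-7: swap(4,4), hi=3 ⇒ -14 -13 -8 -7 -2 5 2 6 -3 0 4
done. lo=3 hi=3; a=-14 -13 -8 -7 -2 5 2 6 -3 0 4

(3, 3)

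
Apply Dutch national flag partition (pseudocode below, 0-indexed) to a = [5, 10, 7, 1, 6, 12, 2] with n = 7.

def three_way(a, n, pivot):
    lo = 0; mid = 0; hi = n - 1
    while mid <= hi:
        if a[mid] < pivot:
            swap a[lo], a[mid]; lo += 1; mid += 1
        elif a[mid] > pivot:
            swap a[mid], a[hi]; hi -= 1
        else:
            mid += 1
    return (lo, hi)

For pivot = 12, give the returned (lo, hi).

pivot = 12; lo=0, mid=0, hi=6
a[mid]=5<12: swap a[0],a[0]; lo=1,mid=1 → [5, 10, 7, 1, 6, 12, 2]
a[mid]=10<12: swap a[1],a[1]; lo=2,mid=2 → [5, 10, 7, 1, 6, 12, 2]
a[mid]=7<12: swap a[2],a[2]; lo=3,mid=3 → [5, 10, 7, 1, 6, 12, 2]
a[mid]=1<12: swap a[3],a[3]; lo=4,mid=4 → [5, 10, 7, 1, 6, 12, 2]
a[mid]=6<12: swap a[4],a[4]; lo=5,mid=5 → [5, 10, 7, 1, 6, 12, 2]
a[mid]=12=12: mid=6
a[mid]=2<12: swap a[5],a[6]; lo=6,mid=7 → [5, 10, 7, 1, 6, 2, 12]
end: lo=6, hi=6; a = [5, 10, 7, 1, 6, 2, 12]

(6, 6)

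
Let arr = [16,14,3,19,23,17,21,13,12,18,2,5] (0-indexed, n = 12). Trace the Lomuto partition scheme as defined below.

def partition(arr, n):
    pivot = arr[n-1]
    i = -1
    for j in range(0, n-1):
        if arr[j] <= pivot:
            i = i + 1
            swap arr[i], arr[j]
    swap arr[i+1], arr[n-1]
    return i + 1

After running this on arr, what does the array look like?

[3,2,5,19,23,17,21,13,12,18,14,16]

pivot=5, i=-1
j=0: 16>5, skip
j=1: 14>5, skip
j=2: 3≤5, i=0, swap(0,2) ⇒ [3,14,16,19,23,17,21,13,12,18,2,5]
j=3: 19>5, skip
j=4: 23>5, skip
j=5: 17>5, skip
j=6: 21>5, skip
j=7: 13>5, skip
j=8: 12>5, skip
j=9: 18>5, skip
j=10: 2≤5, i=1, swap(1,10) ⇒ [3,2,16,19,23,17,21,13,12,18,14,5]
swap(2,11) ⇒ [3,2,5,19,23,17,21,13,12,18,14,16]; return 2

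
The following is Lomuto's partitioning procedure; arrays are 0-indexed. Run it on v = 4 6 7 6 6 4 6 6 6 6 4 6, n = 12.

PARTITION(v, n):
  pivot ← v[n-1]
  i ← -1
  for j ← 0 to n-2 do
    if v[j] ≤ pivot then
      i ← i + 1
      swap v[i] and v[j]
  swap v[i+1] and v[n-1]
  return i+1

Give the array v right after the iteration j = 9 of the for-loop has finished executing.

pivot = v[11] = 6; i = -1
j=0: v[0]=4 ≤ 6 → i=0, swap v[0],v[0] (no change) → 4 6 7 6 6 4 6 6 6 6 4 6
j=1: v[1]=6 ≤ 6 → i=1, swap v[1],v[1] (no change) → 4 6 7 6 6 4 6 6 6 6 4 6
j=2: v[2]=7 > 6 → no swap
j=3: v[3]=6 ≤ 6 → i=2, swap v[2],v[3] → 4 6 6 7 6 4 6 6 6 6 4 6
j=4: v[4]=6 ≤ 6 → i=3, swap v[3],v[4] → 4 6 6 6 7 4 6 6 6 6 4 6
j=5: v[5]=4 ≤ 6 → i=4, swap v[4],v[5] → 4 6 6 6 4 7 6 6 6 6 4 6
j=6: v[6]=6 ≤ 6 → i=5, swap v[5],v[6] → 4 6 6 6 4 6 7 6 6 6 4 6
j=7: v[7]=6 ≤ 6 → i=6, swap v[6],v[7] → 4 6 6 6 4 6 6 7 6 6 4 6
j=8: v[8]=6 ≤ 6 → i=7, swap v[7],v[8] → 4 6 6 6 4 6 6 6 7 6 4 6
j=9: v[9]=6 ≤ 6 → i=8, swap v[8],v[9] → 4 6 6 6 4 6 6 6 6 7 4 6
(after j=9) v = 4 6 6 6 4 6 6 6 6 7 4 6

4 6 6 6 4 6 6 6 6 7 4 6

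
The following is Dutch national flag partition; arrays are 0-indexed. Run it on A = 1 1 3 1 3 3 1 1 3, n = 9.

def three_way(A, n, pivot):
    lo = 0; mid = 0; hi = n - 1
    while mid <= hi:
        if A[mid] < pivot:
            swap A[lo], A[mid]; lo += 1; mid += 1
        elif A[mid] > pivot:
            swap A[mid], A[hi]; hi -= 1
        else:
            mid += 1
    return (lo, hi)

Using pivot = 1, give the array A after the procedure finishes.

lo=0 mid=0 hi=8
1=1: mid=1
1=1: mid=2
3>1: swap(2,8), hi=7 ⇒ 1 1 3 1 3 3 1 1 3
3>1: swap(2,7), hi=6 ⇒ 1 1 1 1 3 3 1 3 3
1=1: mid=3
1=1: mid=4
3>1: swap(4,6), hi=5 ⇒ 1 1 1 1 1 3 3 3 3
1=1: mid=5
3>1: swap(5,5), hi=4 ⇒ 1 1 1 1 1 3 3 3 3
done. lo=0 hi=4; A=1 1 1 1 1 3 3 3 3

1 1 1 1 1 3 3 3 3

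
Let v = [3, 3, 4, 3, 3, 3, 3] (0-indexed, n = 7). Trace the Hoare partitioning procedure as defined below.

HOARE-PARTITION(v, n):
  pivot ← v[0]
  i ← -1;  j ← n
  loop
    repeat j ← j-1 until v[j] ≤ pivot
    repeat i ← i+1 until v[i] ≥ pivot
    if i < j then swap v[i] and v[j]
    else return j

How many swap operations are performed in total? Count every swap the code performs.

pivot=3
j stops at 6 (3), i stops at 0 (3); swap ⇒ [3, 3, 4, 3, 3, 3, 3]
j stops at 5 (3), i stops at 1 (3); swap ⇒ [3, 3, 4, 3, 3, 3, 3]
j stops at 4 (3), i stops at 2 (4); swap ⇒ [3, 3, 3, 3, 4, 3, 3]
j stops at 3, i stops at 3; i≥j ⇒ return 3. v=[3, 3, 3, 3, 4, 3, 3]

3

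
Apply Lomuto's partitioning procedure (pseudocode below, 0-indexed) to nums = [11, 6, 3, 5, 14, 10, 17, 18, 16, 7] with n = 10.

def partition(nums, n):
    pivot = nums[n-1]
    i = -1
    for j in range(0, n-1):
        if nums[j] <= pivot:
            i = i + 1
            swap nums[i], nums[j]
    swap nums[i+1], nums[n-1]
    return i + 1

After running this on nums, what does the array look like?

pivot = nums[9] = 7; i = -1
j=0: nums[0]=11 > 7 → no swap
j=1: nums[1]=6 ≤ 7 → i=0, swap nums[0],nums[1] → [6, 11, 3, 5, 14, 10, 17, 18, 16, 7]
j=2: nums[2]=3 ≤ 7 → i=1, swap nums[1],nums[2] → [6, 3, 11, 5, 14, 10, 17, 18, 16, 7]
j=3: nums[3]=5 ≤ 7 → i=2, swap nums[2],nums[3] → [6, 3, 5, 11, 14, 10, 17, 18, 16, 7]
j=4: nums[4]=14 > 7 → no swap
j=5: nums[5]=10 > 7 → no swap
j=6: nums[6]=17 > 7 → no swap
j=7: nums[7]=18 > 7 → no swap
j=8: nums[8]=16 > 7 → no swap
final swap nums[3],nums[9] → [6, 3, 5, 7, 14, 10, 17, 18, 16, 11]; return 3

[6, 3, 5, 7, 14, 10, 17, 18, 16, 11]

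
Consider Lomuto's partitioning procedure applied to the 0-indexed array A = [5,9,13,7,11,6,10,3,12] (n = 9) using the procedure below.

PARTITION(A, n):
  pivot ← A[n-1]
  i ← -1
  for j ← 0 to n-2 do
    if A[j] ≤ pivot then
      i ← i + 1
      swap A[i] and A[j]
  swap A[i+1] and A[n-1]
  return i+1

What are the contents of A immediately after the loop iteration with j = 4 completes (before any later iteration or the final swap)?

pivot = A[8] = 12; i = -1
j=0: A[0]=5 ≤ 12 → i=0, swap A[0],A[0] (no change) → [5,9,13,7,11,6,10,3,12]
j=1: A[1]=9 ≤ 12 → i=1, swap A[1],A[1] (no change) → [5,9,13,7,11,6,10,3,12]
j=2: A[2]=13 > 12 → no swap
j=3: A[3]=7 ≤ 12 → i=2, swap A[2],A[3] → [5,9,7,13,11,6,10,3,12]
j=4: A[4]=11 ≤ 12 → i=3, swap A[3],A[4] → [5,9,7,11,13,6,10,3,12]
(after j=4) A = [5,9,7,11,13,6,10,3,12]

[5,9,7,11,13,6,10,3,12]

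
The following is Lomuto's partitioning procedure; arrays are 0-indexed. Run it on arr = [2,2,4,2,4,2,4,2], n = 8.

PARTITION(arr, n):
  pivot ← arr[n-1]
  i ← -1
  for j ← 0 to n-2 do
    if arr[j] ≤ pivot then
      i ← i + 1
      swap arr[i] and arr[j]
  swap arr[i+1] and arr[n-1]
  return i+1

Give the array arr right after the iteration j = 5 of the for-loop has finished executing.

[2,2,2,2,4,4,4,2]

pivot=2, i=-1
j=0: 2≤2, i=0, swap(0,0) ⇒ [2,2,4,2,4,2,4,2]
j=1: 2≤2, i=1, swap(1,1) ⇒ [2,2,4,2,4,2,4,2]
j=2: 4>2, skip
j=3: 2≤2, i=2, swap(2,3) ⇒ [2,2,2,4,4,2,4,2]
j=4: 4>2, skip
j=5: 2≤2, i=3, swap(3,5) ⇒ [2,2,2,2,4,4,4,2]
(after j=5) arr = [2,2,2,2,4,4,4,2]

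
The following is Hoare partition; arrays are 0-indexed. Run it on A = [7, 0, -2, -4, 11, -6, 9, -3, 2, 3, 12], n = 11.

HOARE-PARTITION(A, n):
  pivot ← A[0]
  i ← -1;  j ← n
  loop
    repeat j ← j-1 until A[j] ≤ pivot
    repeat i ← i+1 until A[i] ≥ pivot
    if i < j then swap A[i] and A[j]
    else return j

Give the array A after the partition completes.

pivot = A[0] = 7; i = -1, j = 11
j→9 (A[9]=3≤7), i→0 (A[0]=7≥7); i<j, swap → [3, 0, -2, -4, 11, -6, 9, -3, 2, 7, 12]
j→8 (A[8]=2≤7), i→4 (A[4]=11≥7); i<j, swap → [3, 0, -2, -4, 2, -6, 9, -3, 11, 7, 12]
j→7 (A[7]=-3≤7), i→6 (A[6]=9≥7); i<j, swap → [3, 0, -2, -4, 2, -6, -3, 9, 11, 7, 12]
j→6, i→7; i≥j, return j=6. A = [3, 0, -2, -4, 2, -6, -3, 9, 11, 7, 12]

[3, 0, -2, -4, 2, -6, -3, 9, 11, 7, 12]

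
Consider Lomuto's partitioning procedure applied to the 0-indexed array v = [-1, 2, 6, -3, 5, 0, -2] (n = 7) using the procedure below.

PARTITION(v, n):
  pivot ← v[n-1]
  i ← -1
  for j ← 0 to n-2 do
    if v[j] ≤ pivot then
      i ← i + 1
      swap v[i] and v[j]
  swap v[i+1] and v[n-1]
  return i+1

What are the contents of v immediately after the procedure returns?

pivot=-2, i=-1
j=0: -1>-2, skip
j=1: 2>-2, skip
j=2: 6>-2, skip
j=3: -3≤-2, i=0, swap(0,3) ⇒ [-3, 2, 6, -1, 5, 0, -2]
j=4: 5>-2, skip
j=5: 0>-2, skip
swap(1,6) ⇒ [-3, -2, 6, -1, 5, 0, 2]; return 1

[-3, -2, 6, -1, 5, 0, 2]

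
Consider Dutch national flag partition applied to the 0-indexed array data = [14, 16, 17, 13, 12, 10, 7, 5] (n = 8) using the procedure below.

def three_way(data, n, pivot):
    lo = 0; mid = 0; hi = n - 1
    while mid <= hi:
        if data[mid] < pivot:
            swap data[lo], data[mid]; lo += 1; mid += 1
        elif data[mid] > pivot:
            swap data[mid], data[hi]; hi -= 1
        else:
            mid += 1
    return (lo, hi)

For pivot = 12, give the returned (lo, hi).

lo=0 mid=0 hi=7
14>12: swap(0,7), hi=6 ⇒ [5, 16, 17, 13, 12, 10, 7, 14]
5<12: swap(0,0), lo=1 mid=1 ⇒ [5, 16, 17, 13, 12, 10, 7, 14]
16>12: swap(1,6), hi=5 ⇒ [5, 7, 17, 13, 12, 10, 16, 14]
7<12: swap(1,1), lo=2 mid=2 ⇒ [5, 7, 17, 13, 12, 10, 16, 14]
17>12: swap(2,5), hi=4 ⇒ [5, 7, 10, 13, 12, 17, 16, 14]
10<12: swap(2,2), lo=3 mid=3 ⇒ [5, 7, 10, 13, 12, 17, 16, 14]
13>12: swap(3,4), hi=3 ⇒ [5, 7, 10, 12, 13, 17, 16, 14]
12=12: mid=4
done. lo=3 hi=3; data=[5, 7, 10, 12, 13, 17, 16, 14]

(3, 3)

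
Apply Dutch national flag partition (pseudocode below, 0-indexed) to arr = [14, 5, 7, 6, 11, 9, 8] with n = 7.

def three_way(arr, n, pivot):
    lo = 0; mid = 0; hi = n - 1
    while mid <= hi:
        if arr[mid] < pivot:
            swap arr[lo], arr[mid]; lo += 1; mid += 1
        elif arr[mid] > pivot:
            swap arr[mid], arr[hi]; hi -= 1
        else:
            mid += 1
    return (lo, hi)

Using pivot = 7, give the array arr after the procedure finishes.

lo=0 mid=0 hi=6
14>7: swap(0,6), hi=5 ⇒ [8, 5, 7, 6, 11, 9, 14]
8>7: swap(0,5), hi=4 ⇒ [9, 5, 7, 6, 11, 8, 14]
9>7: swap(0,4), hi=3 ⇒ [11, 5, 7, 6, 9, 8, 14]
11>7: swap(0,3), hi=2 ⇒ [6, 5, 7, 11, 9, 8, 14]
6<7: swap(0,0), lo=1 mid=1 ⇒ [6, 5, 7, 11, 9, 8, 14]
5<7: swap(1,1), lo=2 mid=2 ⇒ [6, 5, 7, 11, 9, 8, 14]
7=7: mid=3
done. lo=2 hi=2; arr=[6, 5, 7, 11, 9, 8, 14]

[6, 5, 7, 11, 9, 8, 14]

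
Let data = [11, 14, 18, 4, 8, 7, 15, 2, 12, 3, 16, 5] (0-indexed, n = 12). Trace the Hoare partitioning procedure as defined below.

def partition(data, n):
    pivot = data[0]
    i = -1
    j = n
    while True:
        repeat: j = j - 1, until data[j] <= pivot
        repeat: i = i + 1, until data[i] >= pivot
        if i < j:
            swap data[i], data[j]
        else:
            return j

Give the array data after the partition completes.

[5, 3, 2, 4, 8, 7, 15, 18, 12, 14, 16, 11]

pivot = data[0] = 11; i = -1, j = 12
j→11 (data[11]=5≤11), i→0 (data[0]=11≥11); i<j, swap → [5, 14, 18, 4, 8, 7, 15, 2, 12, 3, 16, 11]
j→9 (data[9]=3≤11), i→1 (data[1]=14≥11); i<j, swap → [5, 3, 18, 4, 8, 7, 15, 2, 12, 14, 16, 11]
j→7 (data[7]=2≤11), i→2 (data[2]=18≥11); i<j, swap → [5, 3, 2, 4, 8, 7, 15, 18, 12, 14, 16, 11]
j→5, i→6; i≥j, return j=5. data = [5, 3, 2, 4, 8, 7, 15, 18, 12, 14, 16, 11]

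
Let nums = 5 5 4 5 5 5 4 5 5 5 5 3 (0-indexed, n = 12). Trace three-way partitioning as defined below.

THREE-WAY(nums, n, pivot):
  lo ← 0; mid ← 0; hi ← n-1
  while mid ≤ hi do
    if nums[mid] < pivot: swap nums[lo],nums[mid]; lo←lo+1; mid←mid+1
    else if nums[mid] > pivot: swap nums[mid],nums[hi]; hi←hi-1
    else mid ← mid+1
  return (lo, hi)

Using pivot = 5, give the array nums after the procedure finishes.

4 4 3 5 5 5 5 5 5 5 5 5

lo=0 mid=0 hi=11
5=5: mid=1
5=5: mid=2
4<5: swap(0,2), lo=1 mid=3 ⇒ 4 5 5 5 5 5 4 5 5 5 5 3
5=5: mid=4
5=5: mid=5
5=5: mid=6
4<5: swap(1,6), lo=2 mid=7 ⇒ 4 4 5 5 5 5 5 5 5 5 5 3
5=5: mid=8
5=5: mid=9
5=5: mid=10
5=5: mid=11
3<5: swap(2,11), lo=3 mid=12 ⇒ 4 4 3 5 5 5 5 5 5 5 5 5
done. lo=3 hi=11; nums=4 4 3 5 5 5 5 5 5 5 5 5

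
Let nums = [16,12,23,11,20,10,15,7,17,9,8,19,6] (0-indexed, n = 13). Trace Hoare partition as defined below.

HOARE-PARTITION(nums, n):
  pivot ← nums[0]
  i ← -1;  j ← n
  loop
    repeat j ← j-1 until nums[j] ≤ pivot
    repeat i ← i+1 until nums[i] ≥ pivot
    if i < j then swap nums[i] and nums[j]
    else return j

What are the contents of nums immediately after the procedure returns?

pivot = nums[0] = 16; i = -1, j = 13
j→12 (nums[12]=6≤16), i→0 (nums[0]=16≥16); i<j, swap → [6,12,23,11,20,10,15,7,17,9,8,19,16]
j→10 (nums[10]=8≤16), i→2 (nums[2]=23≥16); i<j, swap → [6,12,8,11,20,10,15,7,17,9,23,19,16]
j→9 (nums[9]=9≤16), i→4 (nums[4]=20≥16); i<j, swap → [6,12,8,11,9,10,15,7,17,20,23,19,16]
j→7, i→8; i≥j, return j=7. nums = [6,12,8,11,9,10,15,7,17,20,23,19,16]

[6,12,8,11,9,10,15,7,17,20,23,19,16]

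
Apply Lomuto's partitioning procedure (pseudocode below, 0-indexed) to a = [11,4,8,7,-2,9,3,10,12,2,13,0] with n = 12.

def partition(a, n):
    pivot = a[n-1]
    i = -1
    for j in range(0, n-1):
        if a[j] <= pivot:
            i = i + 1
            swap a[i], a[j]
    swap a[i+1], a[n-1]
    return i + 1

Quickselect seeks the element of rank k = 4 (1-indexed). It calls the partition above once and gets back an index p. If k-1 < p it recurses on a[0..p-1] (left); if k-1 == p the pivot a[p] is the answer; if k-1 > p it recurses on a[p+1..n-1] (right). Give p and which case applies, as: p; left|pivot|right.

pivot=0, i=-1
j=0: 11>0, skip
j=1: 4>0, skip
j=2: 8>0, skip
j=3: 7>0, skip
j=4: -2≤0, i=0, swap(0,4) ⇒ [-2,4,8,7,11,9,3,10,12,2,13,0]
j=5: 9>0, skip
j=6: 3>0, skip
j=7: 10>0, skip
j=8: 12>0, skip
j=9: 2>0, skip
j=10: 13>0, skip
swap(1,11) ⇒ [-2,0,8,7,11,9,3,10,12,2,13,4]; return 1
p = 1; k-1 = 3 > 1 ⇒ right

1; right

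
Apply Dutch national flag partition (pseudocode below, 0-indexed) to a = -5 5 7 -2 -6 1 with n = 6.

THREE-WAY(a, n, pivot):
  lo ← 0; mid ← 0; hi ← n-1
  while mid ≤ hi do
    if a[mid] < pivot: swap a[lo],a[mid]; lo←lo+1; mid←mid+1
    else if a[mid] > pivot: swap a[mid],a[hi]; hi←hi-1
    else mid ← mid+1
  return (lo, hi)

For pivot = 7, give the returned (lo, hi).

lo=0 mid=0 hi=5
-5<7: swap(0,0), lo=1 mid=1 ⇒ -5 5 7 -2 -6 1
5<7: swap(1,1), lo=2 mid=2 ⇒ -5 5 7 -2 -6 1
7=7: mid=3
-2<7: swap(2,3), lo=3 mid=4 ⇒ -5 5 -2 7 -6 1
-6<7: swap(3,4), lo=4 mid=5 ⇒ -5 5 -2 -6 7 1
1<7: swap(4,5), lo=5 mid=6 ⇒ -5 5 -2 -6 1 7
done. lo=5 hi=5; a=-5 5 -2 -6 1 7

(5, 5)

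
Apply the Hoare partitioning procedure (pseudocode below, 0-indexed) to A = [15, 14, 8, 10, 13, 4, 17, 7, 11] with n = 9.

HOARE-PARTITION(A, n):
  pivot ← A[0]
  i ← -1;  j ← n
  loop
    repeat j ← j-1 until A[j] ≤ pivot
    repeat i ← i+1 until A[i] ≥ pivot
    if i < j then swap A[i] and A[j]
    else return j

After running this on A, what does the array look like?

pivot = A[0] = 15; i = -1, j = 9
j→8 (A[8]=11≤15), i→0 (A[0]=15≥15); i<j, swap → [11, 14, 8, 10, 13, 4, 17, 7, 15]
j→7 (A[7]=7≤15), i→6 (A[6]=17≥15); i<j, swap → [11, 14, 8, 10, 13, 4, 7, 17, 15]
j→6, i→7; i≥j, return j=6. A = [11, 14, 8, 10, 13, 4, 7, 17, 15]

[11, 14, 8, 10, 13, 4, 7, 17, 15]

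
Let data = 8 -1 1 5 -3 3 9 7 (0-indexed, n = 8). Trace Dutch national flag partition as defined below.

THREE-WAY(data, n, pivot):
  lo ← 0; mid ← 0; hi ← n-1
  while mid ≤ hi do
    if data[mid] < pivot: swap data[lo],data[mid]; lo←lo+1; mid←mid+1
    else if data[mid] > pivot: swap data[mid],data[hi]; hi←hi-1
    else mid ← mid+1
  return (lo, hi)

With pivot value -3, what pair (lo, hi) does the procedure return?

(0, 0)

pivot = -3; lo=0, mid=0, hi=7
data[mid]=8>-3: swap data[0],data[7]; hi=6 → 7 -1 1 5 -3 3 9 8
data[mid]=7>-3: swap data[0],data[6]; hi=5 → 9 -1 1 5 -3 3 7 8
data[mid]=9>-3: swap data[0],data[5]; hi=4 → 3 -1 1 5 -3 9 7 8
data[mid]=3>-3: swap data[0],data[4]; hi=3 → -3 -1 1 5 3 9 7 8
data[mid]=-3=-3: mid=1
data[mid]=-1>-3: swap data[1],data[3]; hi=2 → -3 5 1 -1 3 9 7 8
data[mid]=5>-3: swap data[1],data[2]; hi=1 → -3 1 5 -1 3 9 7 8
data[mid]=1>-3: swap data[1],data[1]; hi=0 → -3 1 5 -1 3 9 7 8
end: lo=0, hi=0; data = -3 1 5 -1 3 9 7 8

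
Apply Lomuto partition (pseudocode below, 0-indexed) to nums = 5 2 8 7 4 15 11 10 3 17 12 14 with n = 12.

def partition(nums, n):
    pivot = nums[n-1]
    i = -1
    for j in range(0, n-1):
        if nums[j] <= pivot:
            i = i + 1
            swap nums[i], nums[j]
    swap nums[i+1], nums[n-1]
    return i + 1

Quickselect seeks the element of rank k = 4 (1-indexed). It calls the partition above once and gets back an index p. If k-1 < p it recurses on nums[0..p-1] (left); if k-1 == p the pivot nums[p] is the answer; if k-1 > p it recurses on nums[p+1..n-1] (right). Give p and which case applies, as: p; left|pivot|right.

pivot = nums[11] = 14; i = -1
j=0: nums[0]=5 ≤ 14 → i=0, swap nums[0],nums[0] (no change) → 5 2 8 7 4 15 11 10 3 17 12 14
j=1: nums[1]=2 ≤ 14 → i=1, swap nums[1],nums[1] (no change) → 5 2 8 7 4 15 11 10 3 17 12 14
j=2: nums[2]=8 ≤ 14 → i=2, swap nums[2],nums[2] (no change) → 5 2 8 7 4 15 11 10 3 17 12 14
j=3: nums[3]=7 ≤ 14 → i=3, swap nums[3],nums[3] (no change) → 5 2 8 7 4 15 11 10 3 17 12 14
j=4: nums[4]=4 ≤ 14 → i=4, swap nums[4],nums[4] (no change) → 5 2 8 7 4 15 11 10 3 17 12 14
j=5: nums[5]=15 > 14 → no swap
j=6: nums[6]=11 ≤ 14 → i=5, swap nums[5],nums[6] → 5 2 8 7 4 11 15 10 3 17 12 14
j=7: nums[7]=10 ≤ 14 → i=6, swap nums[6],nums[7] → 5 2 8 7 4 11 10 15 3 17 12 14
j=8: nums[8]=3 ≤ 14 → i=7, swap nums[7],nums[8] → 5 2 8 7 4 11 10 3 15 17 12 14
j=9: nums[9]=17 > 14 → no swap
j=10: nums[10]=12 ≤ 14 → i=8, swap nums[8],nums[10] → 5 2 8 7 4 11 10 3 12 17 15 14
final swap nums[9],nums[11] → 5 2 8 7 4 11 10 3 12 14 15 17; return 9
p = 9; k-1 = 3 < 9 ⇒ left

9; left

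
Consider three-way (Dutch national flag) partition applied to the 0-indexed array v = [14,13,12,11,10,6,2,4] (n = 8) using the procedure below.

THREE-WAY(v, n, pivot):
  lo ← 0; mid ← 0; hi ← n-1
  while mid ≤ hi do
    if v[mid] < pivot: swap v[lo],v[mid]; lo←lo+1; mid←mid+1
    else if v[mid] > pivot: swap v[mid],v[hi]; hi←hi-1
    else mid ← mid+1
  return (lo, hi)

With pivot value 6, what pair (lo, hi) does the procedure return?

lo=0 mid=0 hi=7
14>6: swap(0,7), hi=6 ⇒ [4,13,12,11,10,6,2,14]
4<6: swap(0,0), lo=1 mid=1 ⇒ [4,13,12,11,10,6,2,14]
13>6: swap(1,6), hi=5 ⇒ [4,2,12,11,10,6,13,14]
2<6: swap(1,1), lo=2 mid=2 ⇒ [4,2,12,11,10,6,13,14]
12>6: swap(2,5), hi=4 ⇒ [4,2,6,11,10,12,13,14]
6=6: mid=3
11>6: swap(3,4), hi=3 ⇒ [4,2,6,10,11,12,13,14]
10>6: swap(3,3), hi=2 ⇒ [4,2,6,10,11,12,13,14]
done. lo=2 hi=2; v=[4,2,6,10,11,12,13,14]

(2, 2)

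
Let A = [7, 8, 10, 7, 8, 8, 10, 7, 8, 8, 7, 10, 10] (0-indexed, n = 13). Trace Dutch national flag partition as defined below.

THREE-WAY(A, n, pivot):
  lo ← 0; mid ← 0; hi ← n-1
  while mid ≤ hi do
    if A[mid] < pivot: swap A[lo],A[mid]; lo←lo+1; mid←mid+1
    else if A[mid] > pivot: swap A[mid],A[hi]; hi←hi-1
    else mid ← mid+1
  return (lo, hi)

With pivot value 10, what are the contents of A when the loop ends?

lo=0 mid=0 hi=12
7<10: swap(0,0), lo=1 mid=1 ⇒ [7, 8, 10, 7, 8, 8, 10, 7, 8, 8, 7, 10, 10]
8<10: swap(1,1), lo=2 mid=2 ⇒ [7, 8, 10, 7, 8, 8, 10, 7, 8, 8, 7, 10, 10]
10=10: mid=3
7<10: swap(2,3), lo=3 mid=4 ⇒ [7, 8, 7, 10, 8, 8, 10, 7, 8, 8, 7, 10, 10]
8<10: swap(3,4), lo=4 mid=5 ⇒ [7, 8, 7, 8, 10, 8, 10, 7, 8, 8, 7, 10, 10]
8<10: swap(4,5), lo=5 mid=6 ⇒ [7, 8, 7, 8, 8, 10, 10, 7, 8, 8, 7, 10, 10]
10=10: mid=7
7<10: swap(5,7), lo=6 mid=8 ⇒ [7, 8, 7, 8, 8, 7, 10, 10, 8, 8, 7, 10, 10]
8<10: swap(6,8), lo=7 mid=9 ⇒ [7, 8, 7, 8, 8, 7, 8, 10, 10, 8, 7, 10, 10]
8<10: swap(7,9), lo=8 mid=10 ⇒ [7, 8, 7, 8, 8, 7, 8, 8, 10, 10, 7, 10, 10]
7<10: swap(8,10), lo=9 mid=11 ⇒ [7, 8, 7, 8, 8, 7, 8, 8, 7, 10, 10, 10, 10]
10=10: mid=12
10=10: mid=13
done. lo=9 hi=12; A=[7, 8, 7, 8, 8, 7, 8, 8, 7, 10, 10, 10, 10]

[7, 8, 7, 8, 8, 7, 8, 8, 7, 10, 10, 10, 10]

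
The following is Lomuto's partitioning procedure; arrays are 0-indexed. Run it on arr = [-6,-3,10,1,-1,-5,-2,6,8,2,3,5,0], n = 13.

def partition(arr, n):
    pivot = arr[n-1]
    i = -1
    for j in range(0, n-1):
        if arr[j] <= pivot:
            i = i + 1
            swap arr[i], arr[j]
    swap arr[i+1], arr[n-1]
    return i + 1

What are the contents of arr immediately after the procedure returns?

[-6,-3,-1,-5,-2,0,10,6,8,2,3,5,1]

pivot=0, i=-1
j=0: -6≤0, i=0, swap(0,0) ⇒ [-6,-3,10,1,-1,-5,-2,6,8,2,3,5,0]
j=1: -3≤0, i=1, swap(1,1) ⇒ [-6,-3,10,1,-1,-5,-2,6,8,2,3,5,0]
j=2: 10>0, skip
j=3: 1>0, skip
j=4: -1≤0, i=2, swap(2,4) ⇒ [-6,-3,-1,1,10,-5,-2,6,8,2,3,5,0]
j=5: -5≤0, i=3, swap(3,5) ⇒ [-6,-3,-1,-5,10,1,-2,6,8,2,3,5,0]
j=6: -2≤0, i=4, swap(4,6) ⇒ [-6,-3,-1,-5,-2,1,10,6,8,2,3,5,0]
j=7: 6>0, skip
j=8: 8>0, skip
j=9: 2>0, skip
j=10: 3>0, skip
j=11: 5>0, skip
swap(5,12) ⇒ [-6,-3,-1,-5,-2,0,10,6,8,2,3,5,1]; return 5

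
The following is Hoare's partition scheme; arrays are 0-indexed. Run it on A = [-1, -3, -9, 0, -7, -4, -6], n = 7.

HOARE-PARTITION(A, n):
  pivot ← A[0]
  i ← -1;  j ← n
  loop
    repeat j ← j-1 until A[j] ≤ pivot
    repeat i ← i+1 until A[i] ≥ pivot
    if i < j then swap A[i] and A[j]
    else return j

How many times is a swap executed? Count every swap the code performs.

pivot=-1
j stops at 6 (-6), i stops at 0 (-1); swap ⇒ [-6, -3, -9, 0, -7, -4, -1]
j stops at 5 (-4), i stops at 3 (0); swap ⇒ [-6, -3, -9, -4, -7, 0, -1]
j stops at 4, i stops at 5; i≥j ⇒ return 4. A=[-6, -3, -9, -4, -7, 0, -1]

2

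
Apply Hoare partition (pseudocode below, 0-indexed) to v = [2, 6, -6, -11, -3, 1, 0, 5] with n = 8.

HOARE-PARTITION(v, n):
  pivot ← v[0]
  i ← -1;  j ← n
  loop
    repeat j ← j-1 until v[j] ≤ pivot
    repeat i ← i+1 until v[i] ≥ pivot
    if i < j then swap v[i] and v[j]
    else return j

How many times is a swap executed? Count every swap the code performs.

2

pivot=2
j stops at 6 (0), i stops at 0 (2); swap ⇒ [0, 6, -6, -11, -3, 1, 2, 5]
j stops at 5 (1), i stops at 1 (6); swap ⇒ [0, 1, -6, -11, -3, 6, 2, 5]
j stops at 4, i stops at 5; i≥j ⇒ return 4. v=[0, 1, -6, -11, -3, 6, 2, 5]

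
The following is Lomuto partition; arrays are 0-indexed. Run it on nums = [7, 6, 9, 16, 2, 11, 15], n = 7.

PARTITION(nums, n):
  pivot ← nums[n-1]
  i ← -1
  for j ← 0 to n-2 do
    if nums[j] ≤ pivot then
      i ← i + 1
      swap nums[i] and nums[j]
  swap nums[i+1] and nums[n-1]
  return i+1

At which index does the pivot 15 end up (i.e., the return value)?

pivot=15, i=-1
j=0: 7≤15, i=0, swap(0,0) ⇒ [7, 6, 9, 16, 2, 11, 15]
j=1: 6≤15, i=1, swap(1,1) ⇒ [7, 6, 9, 16, 2, 11, 15]
j=2: 9≤15, i=2, swap(2,2) ⇒ [7, 6, 9, 16, 2, 11, 15]
j=3: 16>15, skip
j=4: 2≤15, i=3, swap(3,4) ⇒ [7, 6, 9, 2, 16, 11, 15]
j=5: 11≤15, i=4, swap(4,5) ⇒ [7, 6, 9, 2, 11, 16, 15]
swap(5,6) ⇒ [7, 6, 9, 2, 11, 15, 16]; return 5

5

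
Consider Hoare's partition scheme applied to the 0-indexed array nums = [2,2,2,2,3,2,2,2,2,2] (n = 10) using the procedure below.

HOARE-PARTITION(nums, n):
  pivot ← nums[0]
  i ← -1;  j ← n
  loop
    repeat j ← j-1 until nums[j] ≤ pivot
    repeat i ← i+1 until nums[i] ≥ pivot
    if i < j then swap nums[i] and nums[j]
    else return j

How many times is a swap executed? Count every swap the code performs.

5

pivot = nums[0] = 2; i = -1, j = 10
j→9 (nums[9]=2≤2), i→0 (nums[0]=2≥2); i<j, swap → [2,2,2,2,3,2,2,2,2,2]
j→8 (nums[8]=2≤2), i→1 (nums[1]=2≥2); i<j, swap → [2,2,2,2,3,2,2,2,2,2]
j→7 (nums[7]=2≤2), i→2 (nums[2]=2≥2); i<j, swap → [2,2,2,2,3,2,2,2,2,2]
j→6 (nums[6]=2≤2), i→3 (nums[3]=2≥2); i<j, swap → [2,2,2,2,3,2,2,2,2,2]
j→5 (nums[5]=2≤2), i→4 (nums[4]=3≥2); i<j, swap → [2,2,2,2,2,3,2,2,2,2]
j→4, i→5; i≥j, return j=4. nums = [2,2,2,2,2,3,2,2,2,2]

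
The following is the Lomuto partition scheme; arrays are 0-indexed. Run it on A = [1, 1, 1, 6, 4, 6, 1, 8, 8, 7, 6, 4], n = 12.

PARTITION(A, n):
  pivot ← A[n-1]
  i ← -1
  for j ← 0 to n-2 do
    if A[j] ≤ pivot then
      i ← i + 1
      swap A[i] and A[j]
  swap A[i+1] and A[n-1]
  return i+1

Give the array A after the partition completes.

pivot=4, i=-1
j=0: 1≤4, i=0, swap(0,0) ⇒ [1, 1, 1, 6, 4, 6, 1, 8, 8, 7, 6, 4]
j=1: 1≤4, i=1, swap(1,1) ⇒ [1, 1, 1, 6, 4, 6, 1, 8, 8, 7, 6, 4]
j=2: 1≤4, i=2, swap(2,2) ⇒ [1, 1, 1, 6, 4, 6, 1, 8, 8, 7, 6, 4]
j=3: 6>4, skip
j=4: 4≤4, i=3, swap(3,4) ⇒ [1, 1, 1, 4, 6, 6, 1, 8, 8, 7, 6, 4]
j=5: 6>4, skip
j=6: 1≤4, i=4, swap(4,6) ⇒ [1, 1, 1, 4, 1, 6, 6, 8, 8, 7, 6, 4]
j=7: 8>4, skip
j=8: 8>4, skip
j=9: 7>4, skip
j=10: 6>4, skip
swap(5,11) ⇒ [1, 1, 1, 4, 1, 4, 6, 8, 8, 7, 6, 6]; return 5

[1, 1, 1, 4, 1, 4, 6, 8, 8, 7, 6, 6]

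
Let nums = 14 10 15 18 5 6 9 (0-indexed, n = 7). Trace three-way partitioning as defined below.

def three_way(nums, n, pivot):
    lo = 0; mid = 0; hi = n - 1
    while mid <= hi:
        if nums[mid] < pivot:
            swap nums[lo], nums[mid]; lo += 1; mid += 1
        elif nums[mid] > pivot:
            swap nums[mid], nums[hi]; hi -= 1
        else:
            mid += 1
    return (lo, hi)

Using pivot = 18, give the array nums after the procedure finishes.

14 10 15 5 6 9 18

pivot = 18; lo=0, mid=0, hi=6
nums[mid]=14<18: swap nums[0],nums[0]; lo=1,mid=1 → 14 10 15 18 5 6 9
nums[mid]=10<18: swap nums[1],nums[1]; lo=2,mid=2 → 14 10 15 18 5 6 9
nums[mid]=15<18: swap nums[2],nums[2]; lo=3,mid=3 → 14 10 15 18 5 6 9
nums[mid]=18=18: mid=4
nums[mid]=5<18: swap nums[3],nums[4]; lo=4,mid=5 → 14 10 15 5 18 6 9
nums[mid]=6<18: swap nums[4],nums[5]; lo=5,mid=6 → 14 10 15 5 6 18 9
nums[mid]=9<18: swap nums[5],nums[6]; lo=6,mid=7 → 14 10 15 5 6 9 18
end: lo=6, hi=6; nums = 14 10 15 5 6 9 18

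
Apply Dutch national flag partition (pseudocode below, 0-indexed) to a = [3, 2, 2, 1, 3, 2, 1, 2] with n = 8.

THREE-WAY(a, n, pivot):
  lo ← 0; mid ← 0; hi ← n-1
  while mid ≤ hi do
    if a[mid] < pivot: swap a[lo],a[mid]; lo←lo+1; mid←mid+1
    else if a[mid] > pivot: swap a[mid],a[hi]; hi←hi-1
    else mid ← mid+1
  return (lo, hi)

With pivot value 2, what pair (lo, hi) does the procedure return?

(2, 5)

pivot = 2; lo=0, mid=0, hi=7
a[mid]=3>2: swap a[0],a[7]; hi=6 → [2, 2, 2, 1, 3, 2, 1, 3]
a[mid]=2=2: mid=1
a[mid]=2=2: mid=2
a[mid]=2=2: mid=3
a[mid]=1<2: swap a[0],a[3]; lo=1,mid=4 → [1, 2, 2, 2, 3, 2, 1, 3]
a[mid]=3>2: swap a[4],a[6]; hi=5 → [1, 2, 2, 2, 1, 2, 3, 3]
a[mid]=1<2: swap a[1],a[4]; lo=2,mid=5 → [1, 1, 2, 2, 2, 2, 3, 3]
a[mid]=2=2: mid=6
end: lo=2, hi=5; a = [1, 1, 2, 2, 2, 2, 3, 3]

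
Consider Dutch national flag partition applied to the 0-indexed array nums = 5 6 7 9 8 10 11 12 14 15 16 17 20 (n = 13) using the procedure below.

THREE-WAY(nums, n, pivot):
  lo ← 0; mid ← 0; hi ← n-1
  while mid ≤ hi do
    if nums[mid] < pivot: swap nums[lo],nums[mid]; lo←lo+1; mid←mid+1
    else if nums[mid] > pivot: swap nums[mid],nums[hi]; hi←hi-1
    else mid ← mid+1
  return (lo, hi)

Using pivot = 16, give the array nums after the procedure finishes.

lo=0 mid=0 hi=12
5<16: swap(0,0), lo=1 mid=1 ⇒ 5 6 7 9 8 10 11 12 14 15 16 17 20
6<16: swap(1,1), lo=2 mid=2 ⇒ 5 6 7 9 8 10 11 12 14 15 16 17 20
7<16: swap(2,2), lo=3 mid=3 ⇒ 5 6 7 9 8 10 11 12 14 15 16 17 20
9<16: swap(3,3), lo=4 mid=4 ⇒ 5 6 7 9 8 10 11 12 14 15 16 17 20
8<16: swap(4,4), lo=5 mid=5 ⇒ 5 6 7 9 8 10 11 12 14 15 16 17 20
10<16: swap(5,5), lo=6 mid=6 ⇒ 5 6 7 9 8 10 11 12 14 15 16 17 20
11<16: swap(6,6), lo=7 mid=7 ⇒ 5 6 7 9 8 10 11 12 14 15 16 17 20
12<16: swap(7,7), lo=8 mid=8 ⇒ 5 6 7 9 8 10 11 12 14 15 16 17 20
14<16: swap(8,8), lo=9 mid=9 ⇒ 5 6 7 9 8 10 11 12 14 15 16 17 20
15<16: swap(9,9), lo=10 mid=10 ⇒ 5 6 7 9 8 10 11 12 14 15 16 17 20
16=16: mid=11
17>16: swap(11,12), hi=11 ⇒ 5 6 7 9 8 10 11 12 14 15 16 20 17
20>16: swap(11,11), hi=10 ⇒ 5 6 7 9 8 10 11 12 14 15 16 20 17
done. lo=10 hi=10; nums=5 6 7 9 8 10 11 12 14 15 16 20 17

5 6 7 9 8 10 11 12 14 15 16 20 17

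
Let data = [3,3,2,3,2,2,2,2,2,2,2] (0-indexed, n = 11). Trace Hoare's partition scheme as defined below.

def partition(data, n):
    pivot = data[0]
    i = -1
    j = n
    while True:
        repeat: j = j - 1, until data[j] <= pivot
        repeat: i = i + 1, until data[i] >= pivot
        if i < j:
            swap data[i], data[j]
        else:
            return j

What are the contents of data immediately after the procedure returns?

pivot = data[0] = 3; i = -1, j = 11
j→10 (data[10]=2≤3), i→0 (data[0]=3≥3); i<j, swap → [2,3,2,3,2,2,2,2,2,2,3]
j→9 (data[9]=2≤3), i→1 (data[1]=3≥3); i<j, swap → [2,2,2,3,2,2,2,2,2,3,3]
j→8 (data[8]=2≤3), i→3 (data[3]=3≥3); i<j, swap → [2,2,2,2,2,2,2,2,3,3,3]
j→7, i→8; i≥j, return j=7. data = [2,2,2,2,2,2,2,2,3,3,3]

[2,2,2,2,2,2,2,2,3,3,3]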